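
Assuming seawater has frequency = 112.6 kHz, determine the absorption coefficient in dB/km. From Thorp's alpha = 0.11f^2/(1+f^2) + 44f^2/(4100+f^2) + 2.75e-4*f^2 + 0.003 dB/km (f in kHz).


f^2 = 12678.76
alpha = 0.11*12678.76/(1+12678.76) + 44*12678.76/(4100+12678.76) + 2.75e-4*12678.76 + 0.003 = 36.848

36.848 dB/km


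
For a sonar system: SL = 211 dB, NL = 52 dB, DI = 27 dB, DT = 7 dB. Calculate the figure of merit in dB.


FOM = SL - NL + DI - DT = 211 - 52 + 27 - 7 = 179

179 dB


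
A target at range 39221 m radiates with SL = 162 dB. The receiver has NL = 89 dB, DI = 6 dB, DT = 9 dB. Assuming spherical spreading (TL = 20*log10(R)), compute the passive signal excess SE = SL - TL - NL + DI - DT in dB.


-21.87 dB


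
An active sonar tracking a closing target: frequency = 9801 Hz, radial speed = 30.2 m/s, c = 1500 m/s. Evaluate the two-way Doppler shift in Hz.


fd = 2*f*v/c = 2 * 9801 * 30.2 / 1500 = 394.65

394.65 Hz


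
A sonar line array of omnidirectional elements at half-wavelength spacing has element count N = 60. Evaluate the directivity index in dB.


DI = 10*log10(60) = 17.78

17.78 dB


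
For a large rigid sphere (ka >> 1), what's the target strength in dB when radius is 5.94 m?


TS = 10*log10(5.94^2 / 4) = 10*log10(8.8209) = 9.46

9.46 dB


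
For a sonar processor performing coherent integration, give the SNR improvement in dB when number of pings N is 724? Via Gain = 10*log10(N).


Gain = 10*log10(724) = 28.6

28.6 dB


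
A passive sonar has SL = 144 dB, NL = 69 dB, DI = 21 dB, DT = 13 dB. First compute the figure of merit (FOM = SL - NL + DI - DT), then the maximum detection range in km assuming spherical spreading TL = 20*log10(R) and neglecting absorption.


Step 1: FOM = SL - NL + DI - DT = 144 - 69 + 21 - 13 = 83 dB
Step 2: at max range FOM = TL = 20*log10(R), so R = 10^(83/20) = 14125.38 m = 14.13 km

14.13 km


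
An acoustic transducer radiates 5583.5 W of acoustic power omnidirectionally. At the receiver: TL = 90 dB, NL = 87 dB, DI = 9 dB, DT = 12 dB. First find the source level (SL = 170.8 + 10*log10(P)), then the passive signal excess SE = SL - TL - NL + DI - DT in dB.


Step 1: SL = 170.8 + 10*log10(5583.5) = 208.27 dB
Step 2: SE = SL - TL - NL + DI - DT = 208.27 - 90 - 87 + 9 - 12 = 28.27

28.27 dB


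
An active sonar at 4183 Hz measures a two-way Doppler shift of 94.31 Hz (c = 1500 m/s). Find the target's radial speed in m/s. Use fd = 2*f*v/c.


From fd = 2*f*v/c, v = c*fd/(2*f) = 1500 * 94.31 / (2*4183) = 16.91

16.91 m/s


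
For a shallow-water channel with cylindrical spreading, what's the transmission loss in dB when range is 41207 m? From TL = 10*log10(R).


46.15 dB


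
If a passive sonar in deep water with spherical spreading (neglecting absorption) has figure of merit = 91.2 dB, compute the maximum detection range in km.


36.31 km


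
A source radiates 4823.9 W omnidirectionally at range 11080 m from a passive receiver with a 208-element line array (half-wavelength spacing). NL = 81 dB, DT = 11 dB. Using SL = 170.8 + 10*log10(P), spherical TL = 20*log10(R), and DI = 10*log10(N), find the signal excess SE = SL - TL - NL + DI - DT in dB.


Step 1: SL = 170.8 + 10*log10(4823.9) = 207.63 dB
Step 2: TL = 20*log10(11080) = 80.89 dB
Step 3: DI = 10*log10(208) = 23.18 dB
Step 4: SE = SL - TL - NL + DI - DT = 207.63 - 80.89 - 81 + 23.18 - 11 = 57.92

57.92 dB


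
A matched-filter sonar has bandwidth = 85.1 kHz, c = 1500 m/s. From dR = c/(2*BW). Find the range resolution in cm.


0.88 cm


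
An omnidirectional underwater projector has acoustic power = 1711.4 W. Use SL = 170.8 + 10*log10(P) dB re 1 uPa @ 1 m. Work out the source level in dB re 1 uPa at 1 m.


SL = 170.8 + 10*log10(1711.4) = 170.8 + 32.33 = 203.13

203.13 dB


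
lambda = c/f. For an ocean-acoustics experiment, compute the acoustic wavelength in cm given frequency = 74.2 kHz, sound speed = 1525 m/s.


lambda = c/f = 1525 / 74200 = 0.0206 m = 2.06 cm

2.06 cm


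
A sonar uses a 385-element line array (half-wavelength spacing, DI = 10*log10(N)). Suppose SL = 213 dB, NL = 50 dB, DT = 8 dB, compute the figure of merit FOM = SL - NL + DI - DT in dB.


Step 1: DI = 10*log10(385) = 25.85 dB
Step 2: FOM = SL - NL + DI - DT = 213 - 50 + 25.85 - 8 = 180.85

180.85 dB


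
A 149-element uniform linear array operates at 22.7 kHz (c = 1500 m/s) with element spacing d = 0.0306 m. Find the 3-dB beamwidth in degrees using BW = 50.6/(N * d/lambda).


0.73 deg


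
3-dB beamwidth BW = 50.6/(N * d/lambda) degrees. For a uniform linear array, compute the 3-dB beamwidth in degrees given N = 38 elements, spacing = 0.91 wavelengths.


BW = 50.6 / (38 * 0.91) = 50.6 / 34.58 = 1.46

1.46 deg


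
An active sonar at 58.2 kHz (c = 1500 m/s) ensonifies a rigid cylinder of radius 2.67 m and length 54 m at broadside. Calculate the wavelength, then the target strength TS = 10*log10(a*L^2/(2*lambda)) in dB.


Step 1: lambda = c/f = 1500/58200 = 0.02577 m
Step 2: TS = 10*log10(a*L^2/(2*lambda)) = 10*log10(2.67*54^2/(2*0.02577)) = 51.79

51.79 dB


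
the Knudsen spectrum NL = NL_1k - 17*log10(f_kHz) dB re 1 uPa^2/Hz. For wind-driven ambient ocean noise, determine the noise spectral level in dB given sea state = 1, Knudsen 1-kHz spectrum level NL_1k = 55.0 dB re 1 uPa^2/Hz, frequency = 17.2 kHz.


34.0 dB


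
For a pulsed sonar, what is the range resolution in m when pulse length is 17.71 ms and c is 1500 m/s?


dR = c*tau/2 = 1500 * 17.71e-3 / 2 = 13.2825

13.2825 m


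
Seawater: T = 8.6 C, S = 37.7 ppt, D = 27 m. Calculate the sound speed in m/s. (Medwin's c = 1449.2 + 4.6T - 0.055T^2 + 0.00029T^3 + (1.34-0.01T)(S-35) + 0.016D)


1488.69 m/s


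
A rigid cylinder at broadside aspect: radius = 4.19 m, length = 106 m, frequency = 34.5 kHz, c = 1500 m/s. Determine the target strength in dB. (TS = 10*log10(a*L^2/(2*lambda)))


lambda = 1500/34500 = 0.04348 m
TS = 10*log10(4.19*106^2/(2*0.04348)) = 57.34

57.34 dB


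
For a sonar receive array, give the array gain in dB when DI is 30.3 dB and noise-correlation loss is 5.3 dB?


AG = DI - L_corr = 30.3 - 5.3 = 25.0

25.0 dB


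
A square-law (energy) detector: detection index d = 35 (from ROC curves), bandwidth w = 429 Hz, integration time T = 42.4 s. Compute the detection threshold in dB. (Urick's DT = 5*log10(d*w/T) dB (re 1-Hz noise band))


DT = 5*log10(d*w/T) = 5*log10(35 * 429 / 42.4) = 5*log10(354.13) = 12.75

12.75 dB


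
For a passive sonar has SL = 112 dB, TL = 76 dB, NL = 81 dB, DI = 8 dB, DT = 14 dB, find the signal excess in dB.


SE = SL - TL - NL + DI - DT = 112 - 76 - 81 + 8 - 14 = -51

-51 dB


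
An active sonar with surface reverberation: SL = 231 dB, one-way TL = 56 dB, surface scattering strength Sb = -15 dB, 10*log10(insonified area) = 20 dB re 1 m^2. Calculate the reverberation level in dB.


124 dB


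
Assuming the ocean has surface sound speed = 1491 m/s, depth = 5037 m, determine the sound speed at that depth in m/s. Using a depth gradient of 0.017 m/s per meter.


c = 1491 + 0.017 * 5037 = 1576.629

1576.629 m/s


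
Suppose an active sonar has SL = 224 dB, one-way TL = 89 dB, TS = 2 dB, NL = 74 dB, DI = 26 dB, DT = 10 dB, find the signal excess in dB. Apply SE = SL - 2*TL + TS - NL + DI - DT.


SE = SL - 2*TL + TS - NL + DI - DT = 224 - 2*89 + (2) - 74 + 26 - 10 = -10

-10 dB


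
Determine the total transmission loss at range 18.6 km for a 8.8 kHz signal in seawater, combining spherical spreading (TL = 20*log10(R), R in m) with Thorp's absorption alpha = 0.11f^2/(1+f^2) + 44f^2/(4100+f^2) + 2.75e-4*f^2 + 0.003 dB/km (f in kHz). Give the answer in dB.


Step 1 (Thorp): alpha = 0.11*77.44/(1+77.44) + 44*77.44/(4100+77.44) + 2.75e-4*77.44 + 0.003 = 0.9486 dB/km
Step 2: TL_spread = 20*log10(18600) = 85.39 dB
Step 3: TL_abs = alpha*R = 0.9486 * 18.6 = 17.64 dB
Step 4: TL_total = 85.39 + 17.64 = 103.03

103.03 dB


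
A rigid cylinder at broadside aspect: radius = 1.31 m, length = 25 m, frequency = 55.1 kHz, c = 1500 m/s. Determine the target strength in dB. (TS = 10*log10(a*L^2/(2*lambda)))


lambda = 1500/55100 = 0.02722 m
TS = 10*log10(1.31*25^2/(2*0.02722)) = 41.77

41.77 dB


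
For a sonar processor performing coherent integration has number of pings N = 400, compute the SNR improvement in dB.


Gain = 10*log10(400) = 26.02

26.02 dB


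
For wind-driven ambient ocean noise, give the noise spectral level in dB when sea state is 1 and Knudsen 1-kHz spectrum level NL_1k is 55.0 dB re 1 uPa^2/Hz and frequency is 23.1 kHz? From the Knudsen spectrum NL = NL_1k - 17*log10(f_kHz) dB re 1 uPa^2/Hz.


31.82 dB


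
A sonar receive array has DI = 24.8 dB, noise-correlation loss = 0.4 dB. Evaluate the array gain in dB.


AG = DI - L_corr = 24.8 - 0.4 = 24.4

24.4 dB


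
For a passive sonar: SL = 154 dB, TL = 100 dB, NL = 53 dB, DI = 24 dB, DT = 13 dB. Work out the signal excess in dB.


SE = SL - TL - NL + DI - DT = 154 - 100 - 53 + 24 - 13 = 12

12 dB


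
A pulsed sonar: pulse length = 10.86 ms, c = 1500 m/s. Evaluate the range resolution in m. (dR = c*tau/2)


dR = c*tau/2 = 1500 * 10.86e-3 / 2 = 8.145

8.145 m


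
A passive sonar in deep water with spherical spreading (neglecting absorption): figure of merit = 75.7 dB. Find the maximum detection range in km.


At max range FOM = TL, so 20*log10(R) = 75.7
R = 10^(75.7/20) = 6095.37 m = 6.1 km

6.1 km


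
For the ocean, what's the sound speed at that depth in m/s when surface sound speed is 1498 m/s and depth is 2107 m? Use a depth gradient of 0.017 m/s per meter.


1533.819 m/s


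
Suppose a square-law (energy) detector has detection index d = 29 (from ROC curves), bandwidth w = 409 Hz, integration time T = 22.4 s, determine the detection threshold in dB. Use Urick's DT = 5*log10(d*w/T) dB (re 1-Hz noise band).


DT = 5*log10(d*w/T) = 5*log10(29 * 409 / 22.4) = 5*log10(529.51) = 13.62

13.62 dB


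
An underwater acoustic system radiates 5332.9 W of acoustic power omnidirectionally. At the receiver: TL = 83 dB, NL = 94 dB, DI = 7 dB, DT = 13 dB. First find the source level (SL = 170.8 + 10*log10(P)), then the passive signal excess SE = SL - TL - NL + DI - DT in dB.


Step 1: SL = 170.8 + 10*log10(5332.9) = 208.07 dB
Step 2: SE = SL - TL - NL + DI - DT = 208.07 - 83 - 94 + 7 - 13 = 25.07

25.07 dB


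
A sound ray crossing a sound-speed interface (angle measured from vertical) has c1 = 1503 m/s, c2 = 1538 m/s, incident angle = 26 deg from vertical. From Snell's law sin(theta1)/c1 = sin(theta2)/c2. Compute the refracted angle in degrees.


sin(theta2) = (c2/c1)*sin(theta1) = (1538/1503)*sin(26 deg) = 0.44858
theta2 = arcsin(0.44858) = 26.65

26.65 deg


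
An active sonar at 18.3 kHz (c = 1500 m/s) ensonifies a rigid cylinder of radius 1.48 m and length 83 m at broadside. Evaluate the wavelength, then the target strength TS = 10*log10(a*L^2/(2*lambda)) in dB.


Step 1: lambda = c/f = 1500/18300 = 0.08197 m
Step 2: TS = 10*log10(a*L^2/(2*lambda)) = 10*log10(1.48*83^2/(2*0.08197)) = 47.94

47.94 dB


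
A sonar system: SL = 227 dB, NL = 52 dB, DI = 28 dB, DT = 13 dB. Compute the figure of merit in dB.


FOM = SL - NL + DI - DT = 227 - 52 + 28 - 13 = 190

190 dB


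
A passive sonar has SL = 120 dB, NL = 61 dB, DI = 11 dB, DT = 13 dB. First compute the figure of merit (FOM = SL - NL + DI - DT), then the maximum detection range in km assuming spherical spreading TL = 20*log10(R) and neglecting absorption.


Step 1: FOM = SL - NL + DI - DT = 120 - 61 + 11 - 13 = 57 dB
Step 2: at max range FOM = TL = 20*log10(R), so R = 10^(57/20) = 707.95 m = 0.71 km

0.71 km


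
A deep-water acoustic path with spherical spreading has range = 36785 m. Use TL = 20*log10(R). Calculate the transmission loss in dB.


91.31 dB


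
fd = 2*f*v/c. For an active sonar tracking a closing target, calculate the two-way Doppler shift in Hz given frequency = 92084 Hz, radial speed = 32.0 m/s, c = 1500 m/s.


fd = 2*f*v/c = 2 * 92084 * 32.0 / 1500 = 3928.92

3928.92 Hz


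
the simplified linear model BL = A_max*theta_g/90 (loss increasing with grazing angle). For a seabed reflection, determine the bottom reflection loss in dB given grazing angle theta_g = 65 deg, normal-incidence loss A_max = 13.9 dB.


BL = A_max * theta_g / 90 = 13.9 * 65 / 90 = 10.04

10.04 dB


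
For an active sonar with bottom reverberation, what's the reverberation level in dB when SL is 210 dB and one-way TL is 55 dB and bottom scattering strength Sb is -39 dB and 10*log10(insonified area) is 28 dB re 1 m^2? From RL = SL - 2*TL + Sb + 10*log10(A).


RL = SL - 2*TL + Sb + 10*log10(A) = 210 - 2*55 + (-39) + 28 = 89

89 dB


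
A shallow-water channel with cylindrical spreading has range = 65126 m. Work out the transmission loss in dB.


TL = 10*log10(65126) = 48.14

48.14 dB


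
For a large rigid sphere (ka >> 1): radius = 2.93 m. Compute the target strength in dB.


TS = 10*log10(2.93^2 / 4) = 10*log10(2.146225) = 3.32

3.32 dB


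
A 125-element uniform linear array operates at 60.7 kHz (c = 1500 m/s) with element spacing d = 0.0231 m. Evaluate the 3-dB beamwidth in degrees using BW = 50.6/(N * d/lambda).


Step 1: lambda = 1500/60700 = 0.02471 m
Step 2: d/lambda = 0.0231/0.02471 = 0.9348
Step 3: BW = 50.6/(N * d/lambda) = 50.6/(125 * 0.9348) = 0.43

0.43 deg


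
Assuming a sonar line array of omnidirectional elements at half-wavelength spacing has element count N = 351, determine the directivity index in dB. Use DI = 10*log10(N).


DI = 10*log10(351) = 25.45

25.45 dB


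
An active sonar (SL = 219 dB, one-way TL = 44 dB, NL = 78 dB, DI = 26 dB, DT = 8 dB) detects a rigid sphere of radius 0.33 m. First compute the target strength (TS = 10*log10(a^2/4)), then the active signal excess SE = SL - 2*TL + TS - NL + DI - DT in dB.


Step 1: TS = 10*log10(0.33^2/4) = -15.65 dB
Step 2: SE = SL - 2*TL + TS - NL + DI - DT = 219 - 2*44 + (-15.65) - 78 + 26 - 8 = 55.35

55.35 dB


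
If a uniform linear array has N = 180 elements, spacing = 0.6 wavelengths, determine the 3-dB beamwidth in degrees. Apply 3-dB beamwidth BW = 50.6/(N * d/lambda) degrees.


0.47 deg


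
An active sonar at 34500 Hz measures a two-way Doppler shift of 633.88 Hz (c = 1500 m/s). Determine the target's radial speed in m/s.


From fd = 2*f*v/c, v = c*fd/(2*f) = 1500 * 633.88 / (2*34500) = 13.78

13.78 m/s


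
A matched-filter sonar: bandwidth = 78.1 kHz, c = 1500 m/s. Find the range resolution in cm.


dR = c/(2*BW) = 1500 / (2 * 78.1e3) = 0.0096 m = 0.96 cm

0.96 cm


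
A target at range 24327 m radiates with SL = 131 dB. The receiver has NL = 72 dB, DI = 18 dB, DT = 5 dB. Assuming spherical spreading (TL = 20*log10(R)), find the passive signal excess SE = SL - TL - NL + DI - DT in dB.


Step 1: TL = 20*log10(24327) = 87.72 dB
Step 2: SE = 131 - 87.72 - 72 + 18 - 5 = -15.72

-15.72 dB


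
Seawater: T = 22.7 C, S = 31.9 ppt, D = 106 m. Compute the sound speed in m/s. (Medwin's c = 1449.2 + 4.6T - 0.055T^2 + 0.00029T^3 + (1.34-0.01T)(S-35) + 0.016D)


c = 1449.2 + 4.6*22.7 - 0.055*22.7^2 + 0.00029*22.7^3 + (1.34 - 0.01*22.7)*(31.9 - 35) + 0.016*106 = 1526.92

1526.92 m/s


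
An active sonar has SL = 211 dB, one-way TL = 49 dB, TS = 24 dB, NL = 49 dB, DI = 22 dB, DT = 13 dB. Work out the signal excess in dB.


SE = SL - 2*TL + TS - NL + DI - DT = 211 - 2*49 + (24) - 49 + 22 - 13 = 97

97 dB


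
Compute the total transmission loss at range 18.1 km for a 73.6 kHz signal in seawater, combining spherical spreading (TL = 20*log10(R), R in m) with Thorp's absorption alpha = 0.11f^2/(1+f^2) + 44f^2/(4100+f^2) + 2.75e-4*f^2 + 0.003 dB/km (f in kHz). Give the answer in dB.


Step 1 (Thorp): alpha = 0.11*5416.96/(1+5416.96) + 44*5416.96/(4100+5416.96) + 2.75e-4*5416.96 + 0.003 = 26.647 dB/km
Step 2: TL_spread = 20*log10(18100) = 85.15 dB
Step 3: TL_abs = alpha*R = 26.647 * 18.1 = 482.31 dB
Step 4: TL_total = 85.15 + 482.31 = 567.46

567.46 dB


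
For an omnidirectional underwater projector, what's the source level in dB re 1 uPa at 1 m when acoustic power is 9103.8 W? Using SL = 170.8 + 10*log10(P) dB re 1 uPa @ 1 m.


SL = 170.8 + 10*log10(9103.8) = 170.8 + 39.59 = 210.39

210.39 dB


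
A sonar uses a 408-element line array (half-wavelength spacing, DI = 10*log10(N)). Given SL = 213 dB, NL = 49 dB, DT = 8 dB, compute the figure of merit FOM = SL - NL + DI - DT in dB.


Step 1: DI = 10*log10(408) = 26.11 dB
Step 2: FOM = SL - NL + DI - DT = 213 - 49 + 26.11 - 8 = 182.11

182.11 dB


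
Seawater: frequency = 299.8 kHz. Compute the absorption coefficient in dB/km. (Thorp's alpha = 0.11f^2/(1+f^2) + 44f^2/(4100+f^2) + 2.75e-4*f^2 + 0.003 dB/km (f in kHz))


f^2 = 89880.04
alpha = 0.11*89880.04/(1+89880.04) + 44*89880.04/(4100+89880.04) + 2.75e-4*89880.04 + 0.003 = 66.91

66.91 dB/km


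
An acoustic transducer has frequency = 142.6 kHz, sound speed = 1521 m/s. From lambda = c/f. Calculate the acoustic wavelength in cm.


1.07 cm


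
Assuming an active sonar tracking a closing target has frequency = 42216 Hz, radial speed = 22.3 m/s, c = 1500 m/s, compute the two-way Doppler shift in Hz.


fd = 2*f*v/c = 2 * 42216 * 22.3 / 1500 = 1255.22

1255.22 Hz


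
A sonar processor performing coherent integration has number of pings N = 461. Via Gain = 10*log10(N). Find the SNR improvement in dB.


Gain = 10*log10(461) = 26.64

26.64 dB


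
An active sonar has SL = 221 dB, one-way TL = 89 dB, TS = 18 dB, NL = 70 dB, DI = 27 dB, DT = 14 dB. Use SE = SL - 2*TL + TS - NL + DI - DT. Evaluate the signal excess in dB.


4 dB


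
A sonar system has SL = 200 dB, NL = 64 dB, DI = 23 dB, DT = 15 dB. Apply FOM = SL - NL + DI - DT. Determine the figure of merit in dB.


144 dB


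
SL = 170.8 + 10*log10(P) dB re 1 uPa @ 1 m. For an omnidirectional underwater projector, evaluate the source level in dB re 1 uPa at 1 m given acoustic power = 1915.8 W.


203.62 dB


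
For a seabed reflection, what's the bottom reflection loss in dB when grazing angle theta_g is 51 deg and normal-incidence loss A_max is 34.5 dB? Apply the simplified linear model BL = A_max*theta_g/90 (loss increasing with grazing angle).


BL = A_max * theta_g / 90 = 34.5 * 51 / 90 = 19.55

19.55 dB


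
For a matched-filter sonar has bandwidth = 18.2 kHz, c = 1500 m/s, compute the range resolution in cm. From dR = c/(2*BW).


4.12 cm


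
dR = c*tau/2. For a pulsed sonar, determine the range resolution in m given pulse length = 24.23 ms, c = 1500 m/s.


dR = c*tau/2 = 1500 * 24.23e-3 / 2 = 18.1725

18.1725 m


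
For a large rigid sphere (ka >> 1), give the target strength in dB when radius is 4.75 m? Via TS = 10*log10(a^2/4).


TS = 10*log10(4.75^2 / 4) = 10*log10(5.640625) = 7.51

7.51 dB


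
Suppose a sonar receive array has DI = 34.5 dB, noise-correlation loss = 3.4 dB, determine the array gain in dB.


31.1 dB


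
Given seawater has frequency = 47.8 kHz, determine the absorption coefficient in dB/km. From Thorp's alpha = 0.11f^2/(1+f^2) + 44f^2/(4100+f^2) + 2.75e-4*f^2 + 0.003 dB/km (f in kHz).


f^2 = 2284.84
alpha = 0.11*2284.84/(1+2284.84) + 44*2284.84/(4100+2284.84) + 2.75e-4*2284.84 + 0.003 = 16.487

16.487 dB/km


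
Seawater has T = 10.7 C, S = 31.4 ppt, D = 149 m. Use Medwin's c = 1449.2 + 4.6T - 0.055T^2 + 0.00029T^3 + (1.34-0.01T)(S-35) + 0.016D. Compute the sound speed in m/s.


c = 1449.2 + 4.6*10.7 - 0.055*10.7^2 + 0.00029*10.7^3 + (1.34 - 0.01*10.7)*(31.4 - 35) + 0.016*149 = 1490.42

1490.42 m/s


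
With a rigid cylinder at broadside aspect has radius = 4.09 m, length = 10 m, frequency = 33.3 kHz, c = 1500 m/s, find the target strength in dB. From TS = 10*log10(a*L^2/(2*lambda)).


lambda = 1500/33300 = 0.04505 m
TS = 10*log10(4.09*10^2/(2*0.04505)) = 36.57

36.57 dB


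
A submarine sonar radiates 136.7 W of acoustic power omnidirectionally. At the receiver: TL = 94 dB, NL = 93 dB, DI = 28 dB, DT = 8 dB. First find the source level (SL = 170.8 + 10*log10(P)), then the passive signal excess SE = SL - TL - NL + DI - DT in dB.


Step 1: SL = 170.8 + 10*log10(136.7) = 192.16 dB
Step 2: SE = SL - TL - NL + DI - DT = 192.16 - 94 - 93 + 28 - 8 = 25.16

25.16 dB


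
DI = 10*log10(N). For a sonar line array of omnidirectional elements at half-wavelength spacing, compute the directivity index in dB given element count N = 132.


DI = 10*log10(132) = 21.21

21.21 dB


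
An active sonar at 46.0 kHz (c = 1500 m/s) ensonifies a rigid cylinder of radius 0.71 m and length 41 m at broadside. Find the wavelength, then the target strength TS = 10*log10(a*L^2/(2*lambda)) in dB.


Step 1: lambda = c/f = 1500/46000 = 0.03261 m
Step 2: TS = 10*log10(a*L^2/(2*lambda)) = 10*log10(0.71*41^2/(2*0.03261)) = 42.62

42.62 dB


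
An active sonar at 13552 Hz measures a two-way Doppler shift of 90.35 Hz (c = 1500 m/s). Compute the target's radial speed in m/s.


From fd = 2*f*v/c, v = c*fd/(2*f) = 1500 * 90.35 / (2*13552) = 5.0

5.0 m/s


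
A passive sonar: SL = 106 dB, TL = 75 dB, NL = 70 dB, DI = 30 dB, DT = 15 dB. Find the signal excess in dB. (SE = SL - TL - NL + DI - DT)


SE = SL - TL - NL + DI - DT = 106 - 75 - 70 + 30 - 15 = -24

-24 dB


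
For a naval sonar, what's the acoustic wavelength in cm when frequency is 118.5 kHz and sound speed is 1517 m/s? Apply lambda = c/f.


1.28 cm


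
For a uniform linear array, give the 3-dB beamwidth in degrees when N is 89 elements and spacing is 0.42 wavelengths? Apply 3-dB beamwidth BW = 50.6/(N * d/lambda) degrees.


1.35 deg


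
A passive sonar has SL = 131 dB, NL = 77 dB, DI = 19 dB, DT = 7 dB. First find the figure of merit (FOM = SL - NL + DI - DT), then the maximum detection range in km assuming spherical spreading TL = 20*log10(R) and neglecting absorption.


Step 1: FOM = SL - NL + DI - DT = 131 - 77 + 19 - 7 = 66 dB
Step 2: at max range FOM = TL = 20*log10(R), so R = 10^(66/20) = 1995.26 m = 2.0 km

2.0 km


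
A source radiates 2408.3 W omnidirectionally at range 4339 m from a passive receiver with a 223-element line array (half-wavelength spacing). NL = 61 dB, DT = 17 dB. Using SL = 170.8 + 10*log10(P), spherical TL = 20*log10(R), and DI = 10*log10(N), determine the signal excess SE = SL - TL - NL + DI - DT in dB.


Step 1: SL = 170.8 + 10*log10(2408.3) = 204.62 dB
Step 2: TL = 20*log10(4339) = 72.75 dB
Step 3: DI = 10*log10(223) = 23.48 dB
Step 4: SE = SL - TL - NL + DI - DT = 204.62 - 72.75 - 61 + 23.48 - 17 = 77.35

77.35 dB


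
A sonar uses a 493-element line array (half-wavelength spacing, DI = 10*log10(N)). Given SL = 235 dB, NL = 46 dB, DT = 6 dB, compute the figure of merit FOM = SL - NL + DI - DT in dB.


Step 1: DI = 10*log10(493) = 26.93 dB
Step 2: FOM = SL - NL + DI - DT = 235 - 46 + 26.93 - 6 = 209.93

209.93 dB


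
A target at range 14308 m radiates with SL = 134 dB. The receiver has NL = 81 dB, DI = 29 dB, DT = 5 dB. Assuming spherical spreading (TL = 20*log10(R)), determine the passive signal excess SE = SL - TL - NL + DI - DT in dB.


-6.11 dB


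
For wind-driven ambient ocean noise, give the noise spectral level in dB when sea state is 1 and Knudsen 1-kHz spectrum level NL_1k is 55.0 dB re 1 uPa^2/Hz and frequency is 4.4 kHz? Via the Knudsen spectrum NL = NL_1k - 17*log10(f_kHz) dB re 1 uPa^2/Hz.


44.06 dB


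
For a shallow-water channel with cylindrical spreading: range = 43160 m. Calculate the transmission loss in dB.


TL = 10*log10(43160) = 46.35

46.35 dB


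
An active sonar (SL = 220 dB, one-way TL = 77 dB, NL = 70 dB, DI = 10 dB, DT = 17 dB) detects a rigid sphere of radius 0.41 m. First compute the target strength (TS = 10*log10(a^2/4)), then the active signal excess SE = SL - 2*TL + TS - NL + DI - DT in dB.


Step 1: TS = 10*log10(0.41^2/4) = -13.76 dB
Step 2: SE = SL - 2*TL + TS - NL + DI - DT = 220 - 2*77 + (-13.76) - 70 + 10 - 17 = -24.76

-24.76 dB


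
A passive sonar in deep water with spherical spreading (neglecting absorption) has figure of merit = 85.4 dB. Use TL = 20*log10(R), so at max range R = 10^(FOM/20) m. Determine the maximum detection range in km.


At max range FOM = TL, so 20*log10(R) = 85.4
R = 10^(85.4/20) = 18620.87 m = 18.62 km

18.62 km


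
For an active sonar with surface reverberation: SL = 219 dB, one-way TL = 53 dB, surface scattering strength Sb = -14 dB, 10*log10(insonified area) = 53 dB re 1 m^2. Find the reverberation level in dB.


152 dB


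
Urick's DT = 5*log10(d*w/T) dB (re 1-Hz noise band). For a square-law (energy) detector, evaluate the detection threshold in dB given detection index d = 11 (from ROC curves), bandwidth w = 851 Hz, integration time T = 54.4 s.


11.18 dB


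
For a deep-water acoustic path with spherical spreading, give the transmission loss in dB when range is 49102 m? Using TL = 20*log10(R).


93.82 dB


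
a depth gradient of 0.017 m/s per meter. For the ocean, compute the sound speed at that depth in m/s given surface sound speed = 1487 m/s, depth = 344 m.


c = 1487 + 0.017 * 344 = 1492.848

1492.848 m/s


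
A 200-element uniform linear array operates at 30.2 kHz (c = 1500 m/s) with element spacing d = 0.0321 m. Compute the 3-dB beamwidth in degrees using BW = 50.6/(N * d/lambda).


0.39 deg


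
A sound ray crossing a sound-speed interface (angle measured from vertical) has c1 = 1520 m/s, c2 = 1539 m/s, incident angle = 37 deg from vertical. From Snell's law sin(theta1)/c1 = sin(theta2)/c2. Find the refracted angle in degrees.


sin(theta2) = (c2/c1)*sin(theta1) = (1539/1520)*sin(37 deg) = 0.60934
theta2 = arcsin(0.60934) = 37.54

37.54 deg


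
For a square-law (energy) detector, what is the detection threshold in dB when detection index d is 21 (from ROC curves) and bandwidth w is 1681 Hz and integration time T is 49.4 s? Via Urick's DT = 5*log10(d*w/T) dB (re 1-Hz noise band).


DT = 5*log10(d*w/T) = 5*log10(21 * 1681 / 49.4) = 5*log10(714.6) = 14.27

14.27 dB


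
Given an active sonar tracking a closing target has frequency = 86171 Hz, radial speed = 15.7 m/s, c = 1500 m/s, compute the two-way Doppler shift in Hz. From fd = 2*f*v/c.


fd = 2*f*v/c = 2 * 86171 * 15.7 / 1500 = 1803.85

1803.85 Hz


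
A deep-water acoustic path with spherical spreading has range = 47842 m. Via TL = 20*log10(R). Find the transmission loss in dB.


TL = 20*log10(47842) = 93.6

93.6 dB


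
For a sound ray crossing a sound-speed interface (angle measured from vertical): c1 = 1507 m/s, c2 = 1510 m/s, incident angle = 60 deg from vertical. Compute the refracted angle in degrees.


sin(theta2) = (c2/c1)*sin(theta1) = (1510/1507)*sin(60 deg) = 0.86775
theta2 = arcsin(0.86775) = 60.2

60.2 deg


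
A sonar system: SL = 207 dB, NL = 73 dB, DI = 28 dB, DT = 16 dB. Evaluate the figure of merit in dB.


FOM = SL - NL + DI - DT = 207 - 73 + 28 - 16 = 146

146 dB


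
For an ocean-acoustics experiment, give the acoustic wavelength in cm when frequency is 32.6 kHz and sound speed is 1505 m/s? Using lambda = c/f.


lambda = c/f = 1505 / 32600 = 0.0462 m = 4.62 cm

4.62 cm


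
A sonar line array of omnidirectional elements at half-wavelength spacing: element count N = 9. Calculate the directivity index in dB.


DI = 10*log10(9) = 9.54

9.54 dB


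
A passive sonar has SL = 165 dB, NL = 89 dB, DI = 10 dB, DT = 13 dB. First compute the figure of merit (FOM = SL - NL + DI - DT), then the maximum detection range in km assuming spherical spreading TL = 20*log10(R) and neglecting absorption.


Step 1: FOM = SL - NL + DI - DT = 165 - 89 + 10 - 13 = 73 dB
Step 2: at max range FOM = TL = 20*log10(R), so R = 10^(73/20) = 4466.84 m = 4.47 km

4.47 km


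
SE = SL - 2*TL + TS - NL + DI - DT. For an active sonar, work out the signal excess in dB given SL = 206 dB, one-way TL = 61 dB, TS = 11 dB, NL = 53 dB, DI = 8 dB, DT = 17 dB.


SE = SL - 2*TL + TS - NL + DI - DT = 206 - 2*61 + (11) - 53 + 8 - 17 = 33

33 dB


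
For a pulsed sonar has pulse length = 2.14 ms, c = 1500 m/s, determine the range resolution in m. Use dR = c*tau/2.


dR = c*tau/2 = 1500 * 2.14e-3 / 2 = 1.605

1.605 m


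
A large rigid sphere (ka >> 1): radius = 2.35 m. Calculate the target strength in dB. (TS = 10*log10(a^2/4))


TS = 10*log10(2.35^2 / 4) = 10*log10(1.380625) = 1.4

1.4 dB


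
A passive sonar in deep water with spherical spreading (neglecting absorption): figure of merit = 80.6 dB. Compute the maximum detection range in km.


At max range FOM = TL, so 20*log10(R) = 80.6
R = 10^(80.6/20) = 10715.19 m = 10.72 km

10.72 km


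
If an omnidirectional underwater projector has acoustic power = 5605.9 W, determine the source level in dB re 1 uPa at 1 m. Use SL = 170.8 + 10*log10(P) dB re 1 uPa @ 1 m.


SL = 170.8 + 10*log10(5605.9) = 170.8 + 37.49 = 208.29

208.29 dB


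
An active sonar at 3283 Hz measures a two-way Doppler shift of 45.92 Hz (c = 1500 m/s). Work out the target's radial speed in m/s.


From fd = 2*f*v/c, v = c*fd/(2*f) = 1500 * 45.92 / (2*3283) = 10.49

10.49 m/s


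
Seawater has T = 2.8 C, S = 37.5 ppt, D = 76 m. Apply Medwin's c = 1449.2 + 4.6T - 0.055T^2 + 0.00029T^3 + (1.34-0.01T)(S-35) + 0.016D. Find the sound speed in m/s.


c = 1449.2 + 4.6*2.8 - 0.055*2.8^2 + 0.00029*2.8^3 + (1.34 - 0.01*2.8)*(37.5 - 35) + 0.016*76 = 1466.15

1466.15 m/s


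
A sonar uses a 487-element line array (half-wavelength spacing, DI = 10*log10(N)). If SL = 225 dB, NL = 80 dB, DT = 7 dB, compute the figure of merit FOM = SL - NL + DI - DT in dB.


Step 1: DI = 10*log10(487) = 26.88 dB
Step 2: FOM = SL - NL + DI - DT = 225 - 80 + 26.88 - 7 = 164.88

164.88 dB


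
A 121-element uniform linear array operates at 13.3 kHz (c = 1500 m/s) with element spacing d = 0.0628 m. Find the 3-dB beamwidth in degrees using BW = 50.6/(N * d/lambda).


Step 1: lambda = 1500/13300 = 0.11278 m
Step 2: d/lambda = 0.0628/0.11278 = 0.5568
Step 3: BW = 50.6/(N * d/lambda) = 50.6/(121 * 0.5568) = 0.75

0.75 deg


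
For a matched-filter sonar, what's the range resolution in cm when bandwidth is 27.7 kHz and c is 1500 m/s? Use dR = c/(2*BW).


dR = c/(2*BW) = 1500 / (2 * 27.7e3) = 0.0271 m = 2.71 cm

2.71 cm


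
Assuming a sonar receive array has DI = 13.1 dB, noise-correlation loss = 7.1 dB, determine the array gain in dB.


AG = DI - L_corr = 13.1 - 7.1 = 6.0

6.0 dB


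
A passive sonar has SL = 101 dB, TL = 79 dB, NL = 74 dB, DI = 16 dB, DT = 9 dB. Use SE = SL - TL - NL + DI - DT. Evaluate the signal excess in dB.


-45 dB


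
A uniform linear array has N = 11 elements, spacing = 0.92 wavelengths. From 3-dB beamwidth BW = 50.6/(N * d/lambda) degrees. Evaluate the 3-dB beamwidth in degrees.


BW = 50.6 / (11 * 0.92) = 50.6 / 10.12 = 5.0

5.0 deg


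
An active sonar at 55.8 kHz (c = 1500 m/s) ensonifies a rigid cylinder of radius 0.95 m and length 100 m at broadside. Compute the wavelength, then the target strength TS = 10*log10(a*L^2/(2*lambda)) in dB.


Step 1: lambda = c/f = 1500/55800 = 0.02688 m
Step 2: TS = 10*log10(a*L^2/(2*lambda)) = 10*log10(0.95*100^2/(2*0.02688)) = 52.47

52.47 dB


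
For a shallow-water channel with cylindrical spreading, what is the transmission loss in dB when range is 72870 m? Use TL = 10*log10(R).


TL = 10*log10(72870) = 48.63

48.63 dB


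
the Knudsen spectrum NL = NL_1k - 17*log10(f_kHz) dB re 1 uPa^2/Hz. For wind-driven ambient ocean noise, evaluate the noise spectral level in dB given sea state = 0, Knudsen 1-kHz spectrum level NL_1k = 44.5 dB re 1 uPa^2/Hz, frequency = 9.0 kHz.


28.28 dB


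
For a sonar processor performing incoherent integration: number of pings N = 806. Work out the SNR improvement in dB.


14.53 dB


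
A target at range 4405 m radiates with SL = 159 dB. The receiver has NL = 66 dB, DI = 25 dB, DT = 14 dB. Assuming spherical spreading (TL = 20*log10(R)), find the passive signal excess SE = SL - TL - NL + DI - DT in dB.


31.12 dB


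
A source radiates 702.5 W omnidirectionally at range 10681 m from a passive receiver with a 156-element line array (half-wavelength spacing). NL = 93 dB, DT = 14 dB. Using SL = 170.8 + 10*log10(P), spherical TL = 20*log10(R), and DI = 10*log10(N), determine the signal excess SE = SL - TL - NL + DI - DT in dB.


Step 1: SL = 170.8 + 10*log10(702.5) = 199.27 dB
Step 2: TL = 20*log10(10681) = 80.57 dB
Step 3: DI = 10*log10(156) = 21.93 dB
Step 4: SE = SL - TL - NL + DI - DT = 199.27 - 80.57 - 93 + 21.93 - 14 = 33.63

33.63 dB


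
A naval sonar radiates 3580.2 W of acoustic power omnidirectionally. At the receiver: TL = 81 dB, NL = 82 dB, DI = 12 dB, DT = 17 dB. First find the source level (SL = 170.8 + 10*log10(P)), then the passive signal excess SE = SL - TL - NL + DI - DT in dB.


Step 1: SL = 170.8 + 10*log10(3580.2) = 206.34 dB
Step 2: SE = SL - TL - NL + DI - DT = 206.34 - 81 - 82 + 12 - 17 = 38.34

38.34 dB


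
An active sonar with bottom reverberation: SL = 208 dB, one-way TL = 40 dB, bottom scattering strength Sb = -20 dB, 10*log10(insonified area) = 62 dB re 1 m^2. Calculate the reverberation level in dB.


RL = SL - 2*TL + Sb + 10*log10(A) = 208 - 2*40 + (-20) + 62 = 170

170 dB


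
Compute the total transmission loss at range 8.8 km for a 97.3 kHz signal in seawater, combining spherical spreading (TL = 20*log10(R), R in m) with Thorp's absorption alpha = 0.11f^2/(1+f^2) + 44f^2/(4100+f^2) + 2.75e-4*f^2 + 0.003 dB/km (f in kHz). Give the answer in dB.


372.98 dB


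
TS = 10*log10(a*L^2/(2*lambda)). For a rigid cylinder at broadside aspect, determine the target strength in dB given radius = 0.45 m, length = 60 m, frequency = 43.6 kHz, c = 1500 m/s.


lambda = 1500/43600 = 0.0344 m
TS = 10*log10(0.45*60^2/(2*0.0344)) = 43.72

43.72 dB


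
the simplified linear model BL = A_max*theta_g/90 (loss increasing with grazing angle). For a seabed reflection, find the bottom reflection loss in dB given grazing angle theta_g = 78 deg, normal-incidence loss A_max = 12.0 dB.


10.4 dB


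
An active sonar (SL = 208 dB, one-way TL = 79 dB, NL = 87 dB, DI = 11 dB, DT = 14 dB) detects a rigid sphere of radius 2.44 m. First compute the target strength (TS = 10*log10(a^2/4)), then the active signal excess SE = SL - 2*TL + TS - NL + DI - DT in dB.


Step 1: TS = 10*log10(2.44^2/4) = 1.73 dB
Step 2: SE = SL - 2*TL + TS - NL + DI - DT = 208 - 2*79 + (1.73) - 87 + 11 - 14 = -38.27

-38.27 dB


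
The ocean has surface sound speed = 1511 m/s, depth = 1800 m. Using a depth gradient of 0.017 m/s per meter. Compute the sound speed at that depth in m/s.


c = 1511 + 0.017 * 1800 = 1541.6

1541.6 m/s


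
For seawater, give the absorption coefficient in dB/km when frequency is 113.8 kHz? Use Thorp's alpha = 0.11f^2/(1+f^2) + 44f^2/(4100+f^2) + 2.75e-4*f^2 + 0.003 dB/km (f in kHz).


f^2 = 12950.44
alpha = 0.11*12950.44/(1+12950.44) + 44*12950.44/(4100+12950.44) + 2.75e-4*12950.44 + 0.003 = 37.094

37.094 dB/km


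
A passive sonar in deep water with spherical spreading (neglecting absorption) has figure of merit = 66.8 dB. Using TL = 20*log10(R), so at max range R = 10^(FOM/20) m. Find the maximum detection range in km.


2.19 km


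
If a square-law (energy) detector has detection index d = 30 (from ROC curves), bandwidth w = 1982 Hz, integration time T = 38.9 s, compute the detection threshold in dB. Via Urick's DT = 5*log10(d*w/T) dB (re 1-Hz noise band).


15.92 dB


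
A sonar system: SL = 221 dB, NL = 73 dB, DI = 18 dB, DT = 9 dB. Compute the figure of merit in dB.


157 dB


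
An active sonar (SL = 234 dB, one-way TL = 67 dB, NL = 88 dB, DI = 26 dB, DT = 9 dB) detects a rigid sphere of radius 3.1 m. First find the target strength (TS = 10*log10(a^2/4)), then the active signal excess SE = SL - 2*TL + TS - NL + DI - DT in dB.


Step 1: TS = 10*log10(3.1^2/4) = 3.81 dB
Step 2: SE = SL - 2*TL + TS - NL + DI - DT = 234 - 2*67 + (3.81) - 88 + 26 - 9 = 32.81

32.81 dB


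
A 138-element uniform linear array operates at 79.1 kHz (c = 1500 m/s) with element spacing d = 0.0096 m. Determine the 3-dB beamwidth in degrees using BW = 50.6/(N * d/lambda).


0.72 deg


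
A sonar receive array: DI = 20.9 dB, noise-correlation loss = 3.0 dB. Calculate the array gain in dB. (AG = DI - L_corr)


AG = DI - L_corr = 20.9 - 3.0 = 17.9

17.9 dB


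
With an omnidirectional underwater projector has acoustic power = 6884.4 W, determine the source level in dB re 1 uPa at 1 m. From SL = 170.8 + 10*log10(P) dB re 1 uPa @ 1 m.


209.18 dB


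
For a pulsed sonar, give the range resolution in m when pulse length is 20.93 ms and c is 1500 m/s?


dR = c*tau/2 = 1500 * 20.93e-3 / 2 = 15.6975

15.6975 m


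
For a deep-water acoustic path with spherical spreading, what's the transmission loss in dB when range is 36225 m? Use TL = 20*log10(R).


TL = 20*log10(36225) = 91.18

91.18 dB


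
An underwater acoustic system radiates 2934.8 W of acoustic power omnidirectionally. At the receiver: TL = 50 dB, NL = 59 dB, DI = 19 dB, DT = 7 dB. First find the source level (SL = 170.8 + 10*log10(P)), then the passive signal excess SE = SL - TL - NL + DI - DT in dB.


Step 1: SL = 170.8 + 10*log10(2934.8) = 205.48 dB
Step 2: SE = SL - TL - NL + DI - DT = 205.48 - 50 - 59 + 19 - 7 = 108.48

108.48 dB


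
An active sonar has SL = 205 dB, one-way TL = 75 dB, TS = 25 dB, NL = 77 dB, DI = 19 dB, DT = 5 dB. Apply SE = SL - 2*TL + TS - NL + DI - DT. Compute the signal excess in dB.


SE = SL - 2*TL + TS - NL + DI - DT = 205 - 2*75 + (25) - 77 + 19 - 5 = 17

17 dB


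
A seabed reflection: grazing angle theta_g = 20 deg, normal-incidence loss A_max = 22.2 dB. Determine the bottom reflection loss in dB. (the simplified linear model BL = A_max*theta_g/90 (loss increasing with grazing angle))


4.93 dB


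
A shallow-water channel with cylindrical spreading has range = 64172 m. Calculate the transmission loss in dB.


TL = 10*log10(64172) = 48.07

48.07 dB


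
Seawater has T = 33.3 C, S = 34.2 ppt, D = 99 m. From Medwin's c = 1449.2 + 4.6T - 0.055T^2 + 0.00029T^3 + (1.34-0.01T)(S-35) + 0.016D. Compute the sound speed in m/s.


c = 1449.2 + 4.6*33.3 - 0.055*33.3^2 + 0.00029*33.3^3 + (1.34 - 0.01*33.3)*(34.2 - 35) + 0.016*99 = 1552.88

1552.88 m/s


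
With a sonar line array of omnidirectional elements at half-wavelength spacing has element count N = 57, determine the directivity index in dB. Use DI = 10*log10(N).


17.56 dB


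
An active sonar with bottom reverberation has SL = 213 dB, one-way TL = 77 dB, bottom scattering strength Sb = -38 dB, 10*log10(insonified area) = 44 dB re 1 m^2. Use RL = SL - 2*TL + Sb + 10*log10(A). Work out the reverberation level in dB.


RL = SL - 2*TL + Sb + 10*log10(A) = 213 - 2*77 + (-38) + 44 = 65

65 dB


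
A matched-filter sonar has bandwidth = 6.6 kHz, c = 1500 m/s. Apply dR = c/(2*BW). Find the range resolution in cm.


11.36 cm


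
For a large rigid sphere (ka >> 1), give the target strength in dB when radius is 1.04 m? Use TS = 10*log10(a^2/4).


-5.68 dB


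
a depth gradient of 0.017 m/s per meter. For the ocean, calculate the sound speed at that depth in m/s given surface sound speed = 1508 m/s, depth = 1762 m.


c = 1508 + 0.017 * 1762 = 1537.954

1537.954 m/s


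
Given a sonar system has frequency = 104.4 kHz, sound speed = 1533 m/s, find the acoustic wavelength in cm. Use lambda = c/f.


lambda = c/f = 1533 / 104400 = 0.0147 m = 1.47 cm

1.47 cm


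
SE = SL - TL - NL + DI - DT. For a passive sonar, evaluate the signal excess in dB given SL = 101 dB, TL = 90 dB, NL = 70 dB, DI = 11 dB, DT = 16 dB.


SE = SL - TL - NL + DI - DT = 101 - 90 - 70 + 11 - 16 = -64

-64 dB
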